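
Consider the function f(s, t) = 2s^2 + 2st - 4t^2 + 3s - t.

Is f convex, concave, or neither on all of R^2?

f is quadratic, so its Hessian is the constant matrix H = [[4, 2], [2, -8]].
det(H) = -36, tr(H) = -4.
det(H) < 0, so H is indefinite: neither convex nor concave.

neither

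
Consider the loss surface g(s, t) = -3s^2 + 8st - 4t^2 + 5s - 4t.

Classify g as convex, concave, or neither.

g is quadratic, so its Hessian is the constant matrix H = [[-6, 8], [8, -8]].
det(H) = -16, tr(H) = -14.
det(H) < 0, so H is indefinite: neither convex nor concave.

neither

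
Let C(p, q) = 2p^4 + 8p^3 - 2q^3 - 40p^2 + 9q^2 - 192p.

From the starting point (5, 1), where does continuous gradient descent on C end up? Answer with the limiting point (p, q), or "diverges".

(3, 0)

C is separable, so gradient descent decouples: p follows -∂C/∂p, q follows -∂C/∂q.
∂C/∂p = 8(p - 3)(p + 2)(p + 4); at p=5 this is 1008, so p decreases.
∂C/∂q = -6q(q - 3); at q=1 this is 12, so q decreases.
p converges to its nearest critical value 3 (a local min of the p-part); q converges to 0. The iterate converges to (3, 0).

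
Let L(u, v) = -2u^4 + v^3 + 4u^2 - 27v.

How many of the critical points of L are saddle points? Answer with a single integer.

3

L separates as a function of u plus a function of v, so ∇L=0 decouples.
∂L/∂u = -8u(u - 1)(u + 1) = 0 at u ∈ {-1, 0, 1}; ∂L/∂v = 3(v - 3)(v + 3) = 0 at v ∈ {-3, 3}.
The Hessian is diagonal: diag(L_uu, L_vv). Second derivatives: L_uu(-1)=-16, L_uu(0)=8, L_uu(1)=-16; L_vv(-3)=-18, L_vv(3)=18.
Saddle points occur where the two diagonal entries have opposite signs: (-1, 3), (0, -3), (1, 3). Count: 3.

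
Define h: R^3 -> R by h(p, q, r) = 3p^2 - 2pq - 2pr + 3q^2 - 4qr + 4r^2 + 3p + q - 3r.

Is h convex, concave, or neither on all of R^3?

convex

h is quadratic, so its Hessian is the constant matrix H = [[6, -2, -2], [-2, 6, -4], [-2, -4, 8]].
Leading principal minors: 6, 32, 104.
All positive ⇒ H ≻ 0 ⇒ convex.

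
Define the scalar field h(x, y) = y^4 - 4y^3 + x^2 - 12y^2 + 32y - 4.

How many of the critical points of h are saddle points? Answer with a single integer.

1

h separates as a function of x plus a function of y, so ∇h=0 decouples.
∂h/∂x = 2x = 0 at x ∈ {0}; ∂h/∂y = 4(y - 4)(y - 1)(y + 2) = 0 at y ∈ {-2, 1, 4}.
The Hessian is diagonal: diag(h_xx, h_yy). Second derivatives: h_xx(0)=2; h_yy(-2)=72, h_yy(1)=-36, h_yy(4)=72.
Saddle points occur where the two diagonal entries have opposite signs: (0, 1). Count: 1.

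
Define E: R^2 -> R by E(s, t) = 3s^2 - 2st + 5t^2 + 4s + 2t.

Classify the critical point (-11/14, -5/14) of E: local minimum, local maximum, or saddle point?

local minimum

The Hessian of E is constant: H = [[6, -2], [-2, 10]].
det(H) = 6·10 − (-2)² = 56.
det(H) > 0 and tr(H) = 16 > 0, so H is positive definite and the point is a local minimum.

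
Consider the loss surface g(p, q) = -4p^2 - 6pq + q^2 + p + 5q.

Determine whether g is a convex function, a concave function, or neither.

neither

g is quadratic, so its Hessian is the constant matrix H = [[-8, -6], [-6, 2]].
det(H) = -52, tr(H) = -6.
det(H) < 0, so H is indefinite: neither convex nor concave.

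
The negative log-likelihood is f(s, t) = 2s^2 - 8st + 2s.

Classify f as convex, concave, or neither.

neither

f is quadratic, so its Hessian is the constant matrix H = [[4, -8], [-8, 0]].
det(H) = -64, tr(H) = 4.
det(H) < 0, so H is indefinite: neither convex nor concave.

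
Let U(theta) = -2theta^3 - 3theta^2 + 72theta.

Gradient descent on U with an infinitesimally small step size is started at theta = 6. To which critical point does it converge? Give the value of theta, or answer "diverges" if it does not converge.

U'(theta) = -6(theta - 3)(theta + 4), so U'(6) = -180.
Gradient descent moves in the -U' direction, i.e. theta is increasing.
There is no critical point above theta=6, and U' keeps the same sign, so the iterate runs off to +∞.

diverges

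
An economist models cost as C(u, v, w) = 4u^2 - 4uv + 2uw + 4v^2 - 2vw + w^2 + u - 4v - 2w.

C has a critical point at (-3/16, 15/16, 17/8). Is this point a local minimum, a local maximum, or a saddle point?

local minimum

The Hessian is constant: H = [[8, -4, 2], [-4, 8, -2], [2, -2, 2]].
Leading principal minors: Δ₁ = 8, Δ₂ = 48, Δ₃ = 64.
All leading minors are positive, so H is positive definite: a local minimum.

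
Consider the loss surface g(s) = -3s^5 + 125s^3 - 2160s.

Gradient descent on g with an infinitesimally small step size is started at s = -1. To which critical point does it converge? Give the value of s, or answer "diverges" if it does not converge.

3

g'(s) = -15(s - 4)(s - 3)(s + 3)(s + 4), so g'(-1) = -1800.
Gradient descent moves in the -g' direction, i.e. s is increasing.
The nearest critical point in that direction is s = 3, where g'' = 630 > 0 (a local minimum). The iterate converges there.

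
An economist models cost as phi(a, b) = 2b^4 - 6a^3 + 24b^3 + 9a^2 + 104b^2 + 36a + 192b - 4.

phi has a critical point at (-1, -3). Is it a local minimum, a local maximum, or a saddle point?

saddle point

The mixed partial ∂²phi/∂a∂b is 0, so the Hessian at any point is diag(phi_aa, phi_bb) = diag(18(-2a + 1), 8(3b^2 + 18b + 26)).
At (-1, -3): H = diag(54, -8).
The eigenvalues have opposite signs, so H is indefinite: a saddle point.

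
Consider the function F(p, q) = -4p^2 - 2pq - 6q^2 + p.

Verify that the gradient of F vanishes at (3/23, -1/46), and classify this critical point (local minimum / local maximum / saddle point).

∇F = (-8p - 2q + 1, -2p - 12q); substituting (3/23, -1/46) gives ∇F = (0, 0), so (3/23, -1/46) is indeed a critical point.
The Hessian of F is constant: H = [[-8, -2], [-2, -12]].
det(H) = (-8)·(-12) − (-2)² = 92.
det(H) > 0 and tr(H) = -20 < 0, so H is negative definite and the point is a local maximum.

local maximum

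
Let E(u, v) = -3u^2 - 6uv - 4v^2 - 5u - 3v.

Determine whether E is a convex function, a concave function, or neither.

concave

E is quadratic, so its Hessian is the constant matrix H = [[-6, -6], [-6, -8]].
det(H) = 12, tr(H) = -14.
det(H) > 0 and tr(H) < 0, so H is negative definite everywhere: concave.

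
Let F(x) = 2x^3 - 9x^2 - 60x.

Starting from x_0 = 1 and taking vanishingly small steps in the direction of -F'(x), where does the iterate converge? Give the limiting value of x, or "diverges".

5

F'(x) = 6(x - 5)(x + 2), so F'(1) = -72.
Gradient descent moves in the -F' direction, i.e. x is increasing.
The nearest critical point in that direction is x = 5, where F'' = 42 > 0 (a local minimum). The iterate converges there.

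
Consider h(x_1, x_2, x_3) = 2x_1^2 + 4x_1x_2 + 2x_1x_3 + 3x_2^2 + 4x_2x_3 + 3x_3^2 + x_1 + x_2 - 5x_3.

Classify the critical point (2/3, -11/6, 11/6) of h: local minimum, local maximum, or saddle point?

local minimum

The Hessian is constant: H = [[4, 4, 2], [4, 6, 4], [2, 4, 6]].
Leading principal minors: Δ₁ = 4, Δ₂ = 8, Δ₃ = 24.
All leading minors are positive, so H is positive definite: a local minimum.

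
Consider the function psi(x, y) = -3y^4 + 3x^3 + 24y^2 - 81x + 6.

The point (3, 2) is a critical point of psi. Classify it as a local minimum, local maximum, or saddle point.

saddle point

The mixed partial ∂²psi/∂x∂y is 0, so the Hessian at any point is diag(psi_xx, psi_yy) = diag(18x, 12(-3y^2 + 4)).
At (3, 2): H = diag(54, -96).
The eigenvalues have opposite signs, so H is indefinite: a saddle point.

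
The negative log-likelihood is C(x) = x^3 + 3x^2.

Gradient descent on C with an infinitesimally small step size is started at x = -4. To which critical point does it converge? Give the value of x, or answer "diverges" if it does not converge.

diverges

C'(x) = 3x(x + 2), so C'(-4) = 24.
Gradient descent moves in the -C' direction, i.e. x is decreasing.
There is no critical point below x=-4, and C' keeps the same sign, so the iterate runs off to −∞.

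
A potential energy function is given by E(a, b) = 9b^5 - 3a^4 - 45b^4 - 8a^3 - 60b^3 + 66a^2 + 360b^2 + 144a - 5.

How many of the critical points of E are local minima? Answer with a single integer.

E separates as a function of a plus a function of b, so ∇E=0 decouples.
∂E/∂a = -12(a - 3)(a + 1)(a + 4) = 0 at a ∈ {-4, -1, 3}; ∂E/∂b = 45b(b - 4)(b - 2)(b + 2) = 0 at b ∈ {-2, 0, 2, 4}.
The Hessian is diagonal: diag(E_aa, E_bb). Second derivatives: E_aa(-4)=-252, E_aa(-1)=144, E_aa(3)=-336; E_bb(-2)=-2160, E_bb(0)=720, E_bb(2)=-720, E_bb(4)=2160.
Local minima occur where both diagonal entries positive: (-1, 0), (-1, 4). Count: 2.

2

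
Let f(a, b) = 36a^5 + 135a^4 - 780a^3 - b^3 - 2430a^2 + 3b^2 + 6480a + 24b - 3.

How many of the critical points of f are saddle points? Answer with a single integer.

f separates as a function of a plus a function of b, so ∇f=0 decouples.
∂f/∂a = 180(a - 3)(a - 1)(a + 3)(a + 4) = 0 at a ∈ {-4, -3, 1, 3}; ∂f/∂b = -3(b - 4)(b + 2) = 0 at b ∈ {-2, 4}.
The Hessian is diagonal: diag(f_aa, f_bb). Second derivatives: f_aa(-4)=-6300, f_aa(-3)=4320, f_aa(1)=-7200, f_aa(3)=15120; f_bb(-2)=18, f_bb(4)=-18.
Saddle points occur where the two diagonal entries have opposite signs: (-4, -2), (-3, 4), (1, -2), (3, 4). Count: 4.

4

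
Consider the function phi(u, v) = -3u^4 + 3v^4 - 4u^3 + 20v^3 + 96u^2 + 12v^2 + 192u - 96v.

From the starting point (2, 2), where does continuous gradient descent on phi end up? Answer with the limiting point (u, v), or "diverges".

(-1, 1)

phi is separable, so gradient descent decouples: u follows -∂phi/∂u, v follows -∂phi/∂v.
∂phi/∂u = -12(u - 4)(u + 1)(u + 4); at u=2 this is 432, so u decreases.
∂phi/∂v = 12(v - 1)(v + 2)(v + 4); at v=2 this is 288, so v decreases.
u converges to its nearest critical value -1 (a local min of the u-part); v converges to 1. The iterate converges to (-1, 1).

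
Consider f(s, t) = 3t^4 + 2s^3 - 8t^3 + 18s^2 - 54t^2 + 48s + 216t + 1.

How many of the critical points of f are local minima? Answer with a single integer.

f separates as a function of s plus a function of t, so ∇f=0 decouples.
∂f/∂s = 6(s + 2)(s + 4) = 0 at s ∈ {-4, -2}; ∂f/∂t = 12(t - 3)(t - 2)(t + 3) = 0 at t ∈ {-3, 2, 3}.
The Hessian is diagonal: diag(f_ss, f_tt). Second derivatives: f_ss(-4)=-12, f_ss(-2)=12; f_tt(-3)=360, f_tt(2)=-60, f_tt(3)=72.
Local minima occur where both diagonal entries positive: (-2, -3), (-2, 3). Count: 2.

2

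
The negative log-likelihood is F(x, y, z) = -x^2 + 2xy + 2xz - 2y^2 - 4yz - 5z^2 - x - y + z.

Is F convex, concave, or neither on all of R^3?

F is quadratic, so its Hessian is the constant matrix H = [[-2, 2, 2], [2, -4, -4], [2, -4, -10]].
Leading principal minors: -2, 4, -24.
Signs alternate −, +, − ⇒ H ≺ 0 ⇒ concave.

concave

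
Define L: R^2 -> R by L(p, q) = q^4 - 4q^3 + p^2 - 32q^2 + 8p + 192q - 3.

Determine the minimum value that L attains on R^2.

L(p,q) separates as A(p) + B(q) − 3, so its minimum is min A + min B − 3.
A'(p) = 2p + 8 vanishes at p ∈ {-4}; B'(q) = 4(q - 4)(q - 3)(q + 4) vanishes at q ∈ {-4, 3, 4}.
Local minima of A (where A''>0): A(-4)=-16. Local minima of B: B(-4)=-768, B(4)=256.
So the global minimum of L is A(-4) + B(-4) − 3 = -16 − 768 − 3 = -787, attained at (-4, -4).

-787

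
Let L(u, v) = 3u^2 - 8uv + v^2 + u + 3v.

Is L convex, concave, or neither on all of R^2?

L is quadratic, so its Hessian is the constant matrix H = [[6, -8], [-8, 2]].
det(H) = -52, tr(H) = 8.
det(H) < 0, so H is indefinite: neither convex nor concave.

neither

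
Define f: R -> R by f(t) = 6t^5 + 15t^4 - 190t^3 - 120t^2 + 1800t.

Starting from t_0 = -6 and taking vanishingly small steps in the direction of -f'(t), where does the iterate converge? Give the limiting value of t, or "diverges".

f'(t) = 30(t - 3)(t - 2)(t + 2)(t + 5), so f'(-6) = 8640.
Gradient descent moves in the -f' direction, i.e. t is decreasing.
There is no critical point below t=-6, and f' keeps the same sign, so the iterate runs off to −∞.

diverges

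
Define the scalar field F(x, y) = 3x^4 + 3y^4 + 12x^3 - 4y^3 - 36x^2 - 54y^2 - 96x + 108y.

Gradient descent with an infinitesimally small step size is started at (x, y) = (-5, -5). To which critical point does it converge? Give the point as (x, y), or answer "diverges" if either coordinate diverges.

F is separable, so gradient descent decouples: x follows -∂F/∂x, y follows -∂F/∂y.
∂F/∂x = 12(x - 2)(x + 1)(x + 4); at x=-5 this is -336, so x increases.
∂F/∂y = 12(y - 3)(y - 1)(y + 3); at y=-5 this is -1152, so y increases.
x converges to its nearest critical value -4 (a local min of the x-part); y converges to -3. The iterate converges to (-4, -3).

(-4, -3)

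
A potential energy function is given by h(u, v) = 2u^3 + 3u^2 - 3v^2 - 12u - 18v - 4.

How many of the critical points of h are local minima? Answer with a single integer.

0

h separates as a function of u plus a function of v, so ∇h=0 decouples.
∂h/∂u = 6(u - 1)(u + 2) = 0 at u ∈ {-2, 1}; ∂h/∂v = -6(v + 3) = 0 at v ∈ {-3}.
The Hessian is diagonal: diag(h_uu, h_vv). Second derivatives: h_uu(-2)=-18, h_uu(1)=18; h_vv(-3)=-6.
Local minima occur where both diagonal entries positive: none. Count: 0.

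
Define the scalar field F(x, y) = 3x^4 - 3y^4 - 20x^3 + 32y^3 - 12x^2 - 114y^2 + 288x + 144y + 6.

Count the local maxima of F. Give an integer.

F separates as a function of x plus a function of y, so ∇F=0 decouples.
∂F/∂x = 12(x - 4)(x - 3)(x + 2) = 0 at x ∈ {-2, 3, 4}; ∂F/∂y = -12(y - 4)(y - 3)(y - 1) = 0 at y ∈ {1, 3, 4}.
The Hessian is diagonal: diag(F_xx, F_yy). Second derivatives: F_xx(-2)=360, F_xx(3)=-60, F_xx(4)=72; F_yy(1)=-72, F_yy(3)=24, F_yy(4)=-36.
Local maxima occur where both diagonal entries negative: (3, 1), (3, 4). Count: 2.

2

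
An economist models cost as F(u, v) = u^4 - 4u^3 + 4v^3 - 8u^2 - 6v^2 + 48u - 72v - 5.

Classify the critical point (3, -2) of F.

saddle point

The mixed partial ∂²F/∂u∂v is 0, so the Hessian at any point is diag(F_uu, F_vv) = diag(4(3u^2 - 6u - 4), 12(2v - 1)).
At (3, -2): H = diag(20, -60).
The eigenvalues have opposite signs, so H is indefinite: a saddle point.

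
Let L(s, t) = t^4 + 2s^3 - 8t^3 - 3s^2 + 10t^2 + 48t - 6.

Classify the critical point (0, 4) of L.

saddle point

The mixed partial ∂²L/∂s∂t is 0, so the Hessian at any point is diag(L_ss, L_tt) = diag(6(2s - 1), 4(3t^2 - 12t + 5)).
At (0, 4): H = diag(-6, 20).
The eigenvalues have opposite signs, so H is indefinite: a saddle point.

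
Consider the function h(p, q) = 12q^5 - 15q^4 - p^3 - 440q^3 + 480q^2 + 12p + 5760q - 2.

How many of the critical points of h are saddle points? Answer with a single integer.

4

h separates as a function of p plus a function of q, so ∇h=0 decouples.
∂h/∂p = -3(p - 2)(p + 2) = 0 at p ∈ {-2, 2}; ∂h/∂q = 60(q - 4)(q - 3)(q + 2)(q + 4) = 0 at q ∈ {-4, -2, 3, 4}.
The Hessian is diagonal: diag(h_pp, h_qq). Second derivatives: h_pp(-2)=12, h_pp(2)=-12; h_qq(-4)=-6720, h_qq(-2)=3600, h_qq(3)=-2100, h_qq(4)=2880.
Saddle points occur where the two diagonal entries have opposite signs: (-2, -4), (-2, 3), (2, -2), (2, 4). Count: 4.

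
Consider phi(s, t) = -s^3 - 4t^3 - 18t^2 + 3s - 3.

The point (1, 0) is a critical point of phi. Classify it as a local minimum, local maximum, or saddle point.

The mixed partial ∂²phi/∂s∂t is 0, so the Hessian at any point is diag(phi_ss, phi_tt) = diag(-6s, -12(2t + 3)).
At (1, 0): H = diag(-6, -36).
Both eigenvalues are negative, so H is negative definite: a local maximum.

local maximum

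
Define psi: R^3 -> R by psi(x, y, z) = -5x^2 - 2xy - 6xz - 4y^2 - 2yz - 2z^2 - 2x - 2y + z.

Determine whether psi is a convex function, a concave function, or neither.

concave

psi is quadratic, so its Hessian is the constant matrix H = [[-10, -2, -6], [-2, -8, -2], [-6, -2, -4]].
Leading principal minors: -10, 76, -24.
Signs alternate −, +, − ⇒ H ≺ 0 ⇒ concave.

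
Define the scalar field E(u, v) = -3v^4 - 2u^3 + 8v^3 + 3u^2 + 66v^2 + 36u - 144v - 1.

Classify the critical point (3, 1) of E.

saddle point

The mixed partial ∂²E/∂u∂v is 0, so the Hessian at any point is diag(E_uu, E_vv) = diag(6(-2u + 1), 12(-3v^2 + 4v + 11)).
At (3, 1): H = diag(-30, 144).
The eigenvalues have opposite signs, so H is indefinite: a saddle point.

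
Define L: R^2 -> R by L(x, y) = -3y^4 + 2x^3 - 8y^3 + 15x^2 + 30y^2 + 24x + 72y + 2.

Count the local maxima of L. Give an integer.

L separates as a function of x plus a function of y, so ∇L=0 decouples.
∂L/∂x = 6(x + 1)(x + 4) = 0 at x ∈ {-4, -1}; ∂L/∂y = -12(y - 2)(y + 1)(y + 3) = 0 at y ∈ {-3, -1, 2}.
The Hessian is diagonal: diag(L_xx, L_yy). Second derivatives: L_xx(-4)=-18, L_xx(-1)=18; L_yy(-3)=-120, L_yy(-1)=72, L_yy(2)=-180.
Local maxima occur where both diagonal entries negative: (-4, -3), (-4, 2). Count: 2.

2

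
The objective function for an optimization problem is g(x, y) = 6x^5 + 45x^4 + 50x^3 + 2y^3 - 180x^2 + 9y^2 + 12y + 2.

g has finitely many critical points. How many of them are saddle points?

4

g separates as a function of x plus a function of y, so ∇g=0 decouples.
∂g/∂x = 30x(x - 1)(x + 3)(x + 4) = 0 at x ∈ {-4, -3, 0, 1}; ∂g/∂y = 6(y + 1)(y + 2) = 0 at y ∈ {-2, -1}.
The Hessian is diagonal: diag(g_xx, g_yy). Second derivatives: g_xx(-4)=-600, g_xx(-3)=360, g_xx(0)=-360, g_xx(1)=600; g_yy(-2)=-6, g_yy(-1)=6.
Saddle points occur where the two diagonal entries have opposite signs: (-4, -1), (-3, -2), (0, -1), (1, -2). Count: 4.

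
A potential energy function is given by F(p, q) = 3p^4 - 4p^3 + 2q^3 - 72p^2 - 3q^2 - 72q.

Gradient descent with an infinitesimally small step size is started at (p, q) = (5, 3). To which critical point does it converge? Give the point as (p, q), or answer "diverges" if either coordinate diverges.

(4, 4)

F is separable, so gradient descent decouples: p follows -∂F/∂p, q follows -∂F/∂q.
∂F/∂p = 12p(p - 4)(p + 3); at p=5 this is 480, so p decreases.
∂F/∂q = 6(q - 4)(q + 3); at q=3 this is -36, so q increases.
p converges to its nearest critical value 4 (a local min of the p-part); q converges to 4. The iterate converges to (4, 4).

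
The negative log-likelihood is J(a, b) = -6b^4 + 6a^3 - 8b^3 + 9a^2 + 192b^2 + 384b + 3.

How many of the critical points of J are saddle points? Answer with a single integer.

J separates as a function of a plus a function of b, so ∇J=0 decouples.
∂J/∂a = 18a(a + 1) = 0 at a ∈ {-1, 0}; ∂J/∂b = -24(b - 4)(b + 1)(b + 4) = 0 at b ∈ {-4, -1, 4}.
The Hessian is diagonal: diag(J_aa, J_bb). Second derivatives: J_aa(-1)=-18, J_aa(0)=18; J_bb(-4)=-576, J_bb(-1)=360, J_bb(4)=-960.
Saddle points occur where the two diagonal entries have opposite signs: (-1, -1), (0, -4), (0, 4). Count: 3.

3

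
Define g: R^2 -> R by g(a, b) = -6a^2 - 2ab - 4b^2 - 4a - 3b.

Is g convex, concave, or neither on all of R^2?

concave

g is quadratic, so its Hessian is the constant matrix H = [[-12, -2], [-2, -8]].
det(H) = 92, tr(H) = -20.
det(H) > 0 and tr(H) < 0, so H is negative definite everywhere: concave.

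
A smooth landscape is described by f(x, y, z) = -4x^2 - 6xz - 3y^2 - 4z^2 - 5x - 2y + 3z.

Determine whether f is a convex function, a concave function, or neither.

f is quadratic, so its Hessian is the constant matrix H = [[-8, 0, -6], [0, -6, 0], [-6, 0, -8]].
Leading principal minors: -8, 48, -168.
Signs alternate −, +, − ⇒ H ≺ 0 ⇒ concave.

concave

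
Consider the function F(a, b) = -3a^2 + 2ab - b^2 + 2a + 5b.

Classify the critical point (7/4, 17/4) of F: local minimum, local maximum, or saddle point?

The Hessian of F is constant: H = [[-6, 2], [2, -2]].
det(H) = (-6)·(-2) − 2² = 8.
det(H) > 0 and tr(H) = -8 < 0, so H is negative definite and the point is a local maximum.

local maximum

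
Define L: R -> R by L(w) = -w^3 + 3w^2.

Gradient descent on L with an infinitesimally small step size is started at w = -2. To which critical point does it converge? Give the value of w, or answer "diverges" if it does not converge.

L'(w) = -3w(w - 2), so L'(-2) = -24.
Gradient descent moves in the -L' direction, i.e. w is increasing.
The nearest critical point in that direction is w = 0, where L'' = 6 > 0 (a local minimum). The iterate converges there.

0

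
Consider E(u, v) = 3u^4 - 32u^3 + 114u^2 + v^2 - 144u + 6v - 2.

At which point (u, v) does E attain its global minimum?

E(u,v) separates as P(u) + Q(v) − 2, so its minimum is min P + min Q − 2.
P'(u) = 12(u - 4)(u - 3)(u - 1) vanishes at u ∈ {1, 3, 4}; Q'(v) = 2v + 6 vanishes at v ∈ {-3}.
Local minima of P (where P''>0): P(1)=-59, P(4)=-32. Local minima of Q: Q(-3)=-9.
So the global minimum of E is P(1) + Q(-3) − 2 = -59 − 9 − 2 = -70, attained at (1, -3).

(1, -3)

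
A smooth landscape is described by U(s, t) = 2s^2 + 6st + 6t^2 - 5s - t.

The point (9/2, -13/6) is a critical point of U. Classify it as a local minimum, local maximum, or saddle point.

The Hessian of U is constant: H = [[4, 6], [6, 12]].
det(H) = 4·12 − 6² = 12.
det(H) > 0 and tr(H) = 16 > 0, so H is positive definite and the point is a local minimum.

local minimum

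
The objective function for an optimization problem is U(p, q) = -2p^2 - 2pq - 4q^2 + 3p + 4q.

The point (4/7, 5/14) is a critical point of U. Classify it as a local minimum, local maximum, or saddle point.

local maximum

The Hessian of U is constant: H = [[-4, -2], [-2, -8]].
det(H) = (-4)·(-8) − (-2)² = 28.
det(H) > 0 and tr(H) = -12 < 0, so H is negative definite and the point is a local maximum.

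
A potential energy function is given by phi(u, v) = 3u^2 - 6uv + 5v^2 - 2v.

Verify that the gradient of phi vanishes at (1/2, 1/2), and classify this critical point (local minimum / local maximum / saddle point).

∇phi = (6u - 6v, -6u + 10v - 2); substituting (1/2, 1/2) gives ∇phi = (0, 0), so (1/2, 1/2) is indeed a critical point.
The Hessian of phi is constant: H = [[6, -6], [-6, 10]].
det(H) = 6·10 − (-6)² = 24.
det(H) > 0 and tr(H) = 16 > 0, so H is positive definite and the point is a local minimum.

local minimum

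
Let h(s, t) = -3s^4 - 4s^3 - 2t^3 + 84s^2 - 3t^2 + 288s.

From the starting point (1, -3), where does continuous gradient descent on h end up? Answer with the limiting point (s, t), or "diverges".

h is separable, so gradient descent decouples: s follows -∂h/∂s, t follows -∂h/∂t.
∂h/∂s = -12(s - 4)(s + 2)(s + 3); at s=1 this is 432, so s decreases.
∂h/∂t = -6t(t + 1); at t=-3 this is -36, so t increases.
s converges to its nearest critical value -2 (a local min of the s-part); t converges to -1. The iterate converges to (-2, -1).

(-2, -1)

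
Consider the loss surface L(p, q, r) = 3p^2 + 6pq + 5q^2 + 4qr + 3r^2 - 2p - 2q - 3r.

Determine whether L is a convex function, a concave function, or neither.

convex

L is quadratic, so its Hessian is the constant matrix H = [[6, 6, 0], [6, 10, 4], [0, 4, 6]].
Leading principal minors: 6, 24, 48.
All positive ⇒ H ≻ 0 ⇒ convex.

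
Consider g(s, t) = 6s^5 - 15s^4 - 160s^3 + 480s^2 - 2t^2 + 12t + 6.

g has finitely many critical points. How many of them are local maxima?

2

g separates as a function of s plus a function of t, so ∇g=0 decouples.
∂g/∂s = 30s(s - 4)(s - 2)(s + 4) = 0 at s ∈ {-4, 0, 2, 4}; ∂g/∂t = -4(t - 3) = 0 at t ∈ {3}.
The Hessian is diagonal: diag(g_ss, g_tt). Second derivatives: g_ss(-4)=-5760, g_ss(0)=960, g_ss(2)=-720, g_ss(4)=1920; g_tt(3)=-4.
Local maxima occur where both diagonal entries negative: (-4, 3), (2, 3). Count: 2.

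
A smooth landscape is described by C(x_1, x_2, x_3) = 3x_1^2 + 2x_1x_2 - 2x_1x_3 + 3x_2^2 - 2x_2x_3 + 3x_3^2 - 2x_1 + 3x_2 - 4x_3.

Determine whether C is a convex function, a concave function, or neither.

convex

C is quadratic, so its Hessian is the constant matrix H = [[6, 2, -2], [2, 6, -2], [-2, -2, 6]].
Leading principal minors: 6, 32, 160.
All positive ⇒ H ≻ 0 ⇒ convex.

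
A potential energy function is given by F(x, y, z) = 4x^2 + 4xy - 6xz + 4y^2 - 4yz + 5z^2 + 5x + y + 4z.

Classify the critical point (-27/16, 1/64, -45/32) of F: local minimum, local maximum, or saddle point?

The Hessian is constant: H = [[8, 4, -6], [4, 8, -4], [-6, -4, 10]].
Leading principal minors: Δ₁ = 8, Δ₂ = 48, Δ₃ = 256.
All leading minors are positive, so H is positive definite: a local minimum.

local minimum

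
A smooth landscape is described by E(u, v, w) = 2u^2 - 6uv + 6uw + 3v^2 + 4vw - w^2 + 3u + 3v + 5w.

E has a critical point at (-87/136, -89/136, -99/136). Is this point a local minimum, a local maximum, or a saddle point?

The Hessian is constant: H = [[4, -6, 6], [-6, 6, 4], [6, 4, -2]].
Leading principal minors: Δ₁ = 4, Δ₂ = -12, Δ₃ = -544.
The minors fit neither the all-positive nor the alternating-sign pattern, so H is indefinite: a saddle point.

saddle point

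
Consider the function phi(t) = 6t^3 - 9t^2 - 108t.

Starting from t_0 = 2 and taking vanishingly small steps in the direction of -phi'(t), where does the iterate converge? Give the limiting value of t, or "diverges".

phi'(t) = 18(t - 3)(t + 2), so phi'(2) = -72.
Gradient descent moves in the -phi' direction, i.e. t is increasing.
The nearest critical point in that direction is t = 3, where phi'' = 90 > 0 (a local minimum). The iterate converges there.

3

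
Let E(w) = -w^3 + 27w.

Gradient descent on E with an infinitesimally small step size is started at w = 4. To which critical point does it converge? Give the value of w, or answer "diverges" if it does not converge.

diverges

E'(w) = -3(w - 3)(w + 3), so E'(4) = -21.
Gradient descent moves in the -E' direction, i.e. w is increasing.
There is no critical point above w=4, and E' keeps the same sign, so the iterate runs off to +∞.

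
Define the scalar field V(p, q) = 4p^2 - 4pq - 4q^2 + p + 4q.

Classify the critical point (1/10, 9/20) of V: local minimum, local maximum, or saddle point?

saddle point

The Hessian of V is constant: H = [[8, -4], [-4, -8]].
det(H) = 8·(-8) − (-4)² = -80.
Since det(H) < 0, H is indefinite and the critical point is a saddle point.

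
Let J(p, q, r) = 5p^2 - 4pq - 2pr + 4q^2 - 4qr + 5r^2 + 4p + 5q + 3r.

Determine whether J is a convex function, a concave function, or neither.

J is quadratic, so its Hessian is the constant matrix H = [[10, -4, -2], [-4, 8, -4], [-2, -4, 10]].
Leading principal minors: 10, 64, 384.
All positive ⇒ H ≻ 0 ⇒ convex.

convex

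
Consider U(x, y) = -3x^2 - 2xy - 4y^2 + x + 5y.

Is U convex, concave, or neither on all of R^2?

concave

U is quadratic, so its Hessian is the constant matrix H = [[-6, -2], [-2, -8]].
det(H) = 44, tr(H) = -14.
det(H) > 0 and tr(H) < 0, so H is negative definite everywhere: concave.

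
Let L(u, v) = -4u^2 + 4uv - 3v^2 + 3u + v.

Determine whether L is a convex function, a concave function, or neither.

concave

L is quadratic, so its Hessian is the constant matrix H = [[-8, 4], [4, -6]].
det(H) = 32, tr(H) = -14.
det(H) > 0 and tr(H) < 0, so H is negative definite everywhere: concave.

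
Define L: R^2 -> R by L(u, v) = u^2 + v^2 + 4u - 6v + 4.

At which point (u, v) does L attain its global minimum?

L(u,v) separates as P(u) + Q(v) + 4, so its minimum is min P + min Q + 4.
P'(u) = 2u + 4 vanishes at u ∈ {-2}; Q'(v) = 2v - 6 vanishes at v ∈ {3}.
Local minima of P (where P''>0): P(-2)=-4. Local minima of Q: Q(3)=-9.
So the global minimum of L is P(-2) + Q(3) + 4 = -4 − 9 + 4 = -9, attained at (-2, 3).

(-2, 3)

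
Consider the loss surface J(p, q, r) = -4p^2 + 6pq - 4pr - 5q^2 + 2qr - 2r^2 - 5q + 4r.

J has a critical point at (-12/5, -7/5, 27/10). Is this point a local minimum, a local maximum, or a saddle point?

The Hessian is constant: H = [[-8, 6, -4], [6, -10, 2], [-4, 2, -4]].
Leading principal minors: Δ₁ = -8, Δ₂ = 44, Δ₃ = -80.
The minors alternate sign starting negative (−, +, −), so H is negative definite: a local maximum.

local maximum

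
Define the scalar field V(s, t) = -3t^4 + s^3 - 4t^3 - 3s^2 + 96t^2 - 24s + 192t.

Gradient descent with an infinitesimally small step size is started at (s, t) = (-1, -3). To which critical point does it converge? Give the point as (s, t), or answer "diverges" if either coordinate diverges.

V is separable, so gradient descent decouples: s follows -∂V/∂s, t follows -∂V/∂t.
∂V/∂s = 3(s - 4)(s + 2); at s=-1 this is -15, so s increases.
∂V/∂t = -12(t - 4)(t + 1)(t + 4); at t=-3 this is -168, so t increases.
s converges to its nearest critical value 4 (a local min of the s-part); t converges to -1. The iterate converges to (4, -1).

(4, -1)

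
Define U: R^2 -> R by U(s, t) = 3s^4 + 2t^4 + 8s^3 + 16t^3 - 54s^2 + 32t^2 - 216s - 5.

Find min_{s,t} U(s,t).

U(s,t) separates as P(s) + Q(t) − 5, so its minimum is min P + min Q − 5.
P'(s) = 12(s - 3)(s + 2)(s + 3) vanishes at s ∈ {-3, -2, 3}; Q'(t) = 8t(t + 2)(t + 4) vanishes at t ∈ {-4, -2, 0}.
Local minima of P (where P''>0): P(-3)=189, P(3)=-675. Local minima of Q: Q(-4)=0, Q(0)=0.
So the global minimum of U is P(3) + Q(-4) − 5 = -675 + 0 − 5 = -680, attained at (3, -4).

-680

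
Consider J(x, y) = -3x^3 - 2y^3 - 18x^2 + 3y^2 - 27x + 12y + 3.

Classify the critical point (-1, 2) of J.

The mixed partial ∂²J/∂x∂y is 0, so the Hessian at any point is diag(J_xx, J_yy) = diag(-18(x + 2), 6(-2y + 1)).
At (-1, 2): H = diag(-18, -18).
Both eigenvalues are negative, so H is negative definite: a local maximum.

local maximum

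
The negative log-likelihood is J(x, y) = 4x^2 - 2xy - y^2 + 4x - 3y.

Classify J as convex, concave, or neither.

neither

J is quadratic, so its Hessian is the constant matrix H = [[8, -2], [-2, -2]].
det(H) = -20, tr(H) = 6.
det(H) < 0, so H is indefinite: neither convex nor concave.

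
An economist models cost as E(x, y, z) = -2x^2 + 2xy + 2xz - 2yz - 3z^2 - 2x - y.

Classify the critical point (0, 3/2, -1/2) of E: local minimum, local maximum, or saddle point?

The Hessian is constant: H = [[-4, 2, 2], [2, 0, -2], [2, -2, -6]].
Leading principal minors: Δ₁ = -4, Δ₂ = -4, Δ₃ = 24.
The minors fit neither the all-positive nor the alternating-sign pattern, so H is indefinite: a saddle point.

saddle point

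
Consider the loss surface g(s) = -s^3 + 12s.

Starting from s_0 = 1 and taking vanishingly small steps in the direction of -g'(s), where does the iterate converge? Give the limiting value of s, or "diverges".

g'(s) = -3(s - 2)(s + 2), so g'(1) = 9.
Gradient descent moves in the -g' direction, i.e. s is decreasing.
The nearest critical point in that direction is s = -2, where g'' = 12 > 0 (a local minimum). The iterate converges there.

-2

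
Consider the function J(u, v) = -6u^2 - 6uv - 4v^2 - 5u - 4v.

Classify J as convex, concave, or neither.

J is quadratic, so its Hessian is the constant matrix H = [[-12, -6], [-6, -8]].
det(H) = 60, tr(H) = -20.
det(H) > 0 and tr(H) < 0, so H is negative definite everywhere: concave.

concave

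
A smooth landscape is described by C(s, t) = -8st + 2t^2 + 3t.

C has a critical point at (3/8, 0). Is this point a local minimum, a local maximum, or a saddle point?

saddle point

The Hessian of C is constant: H = [[0, -8], [-8, 4]].
det(H) = 0·4 − (-8)² = -64.
Since det(H) < 0, H is indefinite and the critical point is a saddle point.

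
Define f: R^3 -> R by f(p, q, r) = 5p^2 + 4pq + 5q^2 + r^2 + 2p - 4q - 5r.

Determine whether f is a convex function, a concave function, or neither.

f is quadratic, so its Hessian is the constant matrix H = [[10, 4, 0], [4, 10, 0], [0, 0, 2]].
Leading principal minors: 10, 84, 168.
All positive ⇒ H ≻ 0 ⇒ convex.

convex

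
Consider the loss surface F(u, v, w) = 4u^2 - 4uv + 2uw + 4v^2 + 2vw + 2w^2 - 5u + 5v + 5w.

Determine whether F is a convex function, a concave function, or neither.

F is quadratic, so its Hessian is the constant matrix H = [[8, -4, 2], [-4, 8, 2], [2, 2, 4]].
Leading principal minors: 8, 48, 96.
All positive ⇒ H ≻ 0 ⇒ convex.

convex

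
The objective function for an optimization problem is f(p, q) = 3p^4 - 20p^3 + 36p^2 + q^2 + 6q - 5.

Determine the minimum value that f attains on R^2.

-14

f(p,q) separates as A(p) + B(q) − 5, so its minimum is min A + min B − 5.
A'(p) = 12p(p - 3)(p - 2) vanishes at p ∈ {0, 2, 3}; B'(q) = 2q + 6 vanishes at q ∈ {-3}.
Local minima of A (where A''>0): A(0)=0, A(3)=27. Local minima of B: B(-3)=-9.
So the global minimum of f is A(0) + B(-3) − 5 = 0 − 9 − 5 = -14, attained at (0, -3).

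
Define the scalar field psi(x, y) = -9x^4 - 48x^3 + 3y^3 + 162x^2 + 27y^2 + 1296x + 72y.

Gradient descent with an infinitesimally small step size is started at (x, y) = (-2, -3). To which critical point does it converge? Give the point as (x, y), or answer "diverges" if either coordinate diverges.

(-3, -2)

psi is separable, so gradient descent decouples: x follows -∂psi/∂x, y follows -∂psi/∂y.
∂psi/∂x = -36(x - 3)(x + 3)(x + 4); at x=-2 this is 360, so x decreases.
∂psi/∂y = 9(y + 2)(y + 4); at y=-3 this is -9, so y increases.
x converges to its nearest critical value -3 (a local min of the x-part); y converges to -2. The iterate converges to (-3, -2).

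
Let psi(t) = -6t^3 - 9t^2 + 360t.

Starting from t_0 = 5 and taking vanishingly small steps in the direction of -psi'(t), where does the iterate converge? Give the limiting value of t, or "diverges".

diverges

psi'(t) = -18(t - 4)(t + 5), so psi'(5) = -180.
Gradient descent moves in the -psi' direction, i.e. t is increasing.
There is no critical point above t=5, and psi' keeps the same sign, so the iterate runs off to +∞.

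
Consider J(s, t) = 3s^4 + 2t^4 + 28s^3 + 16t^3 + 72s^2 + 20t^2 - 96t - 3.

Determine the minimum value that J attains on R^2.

-61

J(s,t) separates as P(s) + Q(t) − 3, so its minimum is min P + min Q − 3.
P'(s) = 12s(s + 3)(s + 4) vanishes at s ∈ {-4, -3, 0}; Q'(t) = 8(t - 1)(t + 3)(t + 4) vanishes at t ∈ {-4, -3, 1}.
Local minima of P (where P''>0): P(-4)=128, P(0)=0. Local minima of Q: Q(-4)=192, Q(1)=-58.
So the global minimum of J is P(0) + Q(1) − 3 = 0 − 58 − 3 = -61, attained at (0, 1).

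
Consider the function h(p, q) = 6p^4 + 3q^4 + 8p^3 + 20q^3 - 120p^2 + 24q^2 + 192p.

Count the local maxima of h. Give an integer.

1

h separates as a function of p plus a function of q, so ∇h=0 decouples.
∂h/∂p = 24(p - 2)(p - 1)(p + 4) = 0 at p ∈ {-4, 1, 2}; ∂h/∂q = 12q(q + 1)(q + 4) = 0 at q ∈ {-4, -1, 0}.
The Hessian is diagonal: diag(h_pp, h_qq). Second derivatives: h_pp(-4)=720, h_pp(1)=-120, h_pp(2)=144; h_qq(-4)=144, h_qq(-1)=-36, h_qq(0)=48.
Local maxima occur where both diagonal entries negative: (1, -1). Count: 1.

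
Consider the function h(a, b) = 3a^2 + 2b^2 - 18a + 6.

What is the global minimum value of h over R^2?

h(a,b) separates as P(a) + Q(b) + 6, so its minimum is min P + min Q + 6.
P'(a) = 6a - 18 vanishes at a ∈ {3}; Q'(b) = 4b vanishes at b ∈ {0}.
Local minima of P (where P''>0): P(3)=-27. Local minima of Q: Q(0)=0.
So the global minimum of h is P(3) + Q(0) + 6 = -27 + 0 + 6 = -21, attained at (3, 0).

-21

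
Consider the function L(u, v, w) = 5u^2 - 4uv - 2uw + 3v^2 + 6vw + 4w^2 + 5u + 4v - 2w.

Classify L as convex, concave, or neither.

L is quadratic, so its Hessian is the constant matrix H = [[10, -4, -2], [-4, 6, 6], [-2, 6, 8]].
Leading principal minors: 10, 44, 64.
All positive ⇒ H ≻ 0 ⇒ convex.

convex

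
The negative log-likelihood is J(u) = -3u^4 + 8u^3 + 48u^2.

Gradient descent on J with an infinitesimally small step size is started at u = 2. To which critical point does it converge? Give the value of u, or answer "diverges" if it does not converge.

J'(u) = -12u(u - 4)(u + 2), so J'(2) = 192.
Gradient descent moves in the -J' direction, i.e. u is decreasing.
The nearest critical point in that direction is u = 0, where J'' = 96 > 0 (a local minimum). The iterate converges there.

0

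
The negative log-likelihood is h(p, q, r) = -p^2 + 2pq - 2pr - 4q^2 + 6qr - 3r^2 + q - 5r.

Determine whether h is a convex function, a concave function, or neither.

h is quadratic, so its Hessian is the constant matrix H = [[-2, 2, -2], [2, -8, 6], [-2, 6, -6]].
Leading principal minors: -2, 12, -16.
Signs alternate −, +, − ⇒ H ≺ 0 ⇒ concave.

concave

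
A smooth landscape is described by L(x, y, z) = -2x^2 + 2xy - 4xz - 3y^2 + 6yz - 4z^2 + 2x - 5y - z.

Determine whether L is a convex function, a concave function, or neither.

L is quadratic, so its Hessian is the constant matrix H = [[-4, 2, -4], [2, -6, 6], [-4, 6, -8]].
Leading principal minors: -4, 20, -16.
Signs alternate −, +, − ⇒ H ≺ 0 ⇒ concave.

concave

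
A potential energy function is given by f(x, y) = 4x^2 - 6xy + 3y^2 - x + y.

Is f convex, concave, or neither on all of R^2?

f is quadratic, so its Hessian is the constant matrix H = [[8, -6], [-6, 6]].
det(H) = 12, tr(H) = 14.
det(H) > 0 and tr(H) > 0, so H is positive definite everywhere: convex.

convex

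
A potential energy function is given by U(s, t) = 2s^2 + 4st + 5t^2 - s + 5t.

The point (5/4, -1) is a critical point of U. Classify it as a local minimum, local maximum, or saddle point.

local minimum

The Hessian of U is constant: H = [[4, 4], [4, 10]].
det(H) = 4·10 − 4² = 24.
det(H) > 0 and tr(H) = 14 > 0, so H is positive definite and the point is a local minimum.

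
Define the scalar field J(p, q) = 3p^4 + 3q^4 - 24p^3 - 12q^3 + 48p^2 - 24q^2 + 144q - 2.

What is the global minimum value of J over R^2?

-242

J(p,q) separates as A(p) + B(q) − 2, so its minimum is min A + min B − 2.
A'(p) = 12p(p - 4)(p - 2) vanishes at p ∈ {0, 2, 4}; B'(q) = 12(q - 3)(q - 2)(q + 2) vanishes at q ∈ {-2, 2, 3}.
Local minima of A (where A''>0): A(0)=0, A(4)=0. Local minima of B: B(-2)=-240, B(3)=135.
So the global minimum of J is A(0) + B(-2) − 2 = 0 − 240 − 2 = -242, attained at (0, -2).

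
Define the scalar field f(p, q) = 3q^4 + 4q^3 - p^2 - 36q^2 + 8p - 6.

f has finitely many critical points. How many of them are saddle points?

f separates as a function of p plus a function of q, so ∇f=0 decouples.
∂f/∂p = -2(p - 4) = 0 at p ∈ {4}; ∂f/∂q = 12q(q - 2)(q + 3) = 0 at q ∈ {-3, 0, 2}.
The Hessian is diagonal: diag(f_pp, f_qq). Second derivatives: f_pp(4)=-2; f_qq(-3)=180, f_qq(0)=-72, f_qq(2)=120.
Saddle points occur where the two diagonal entries have opposite signs: (4, -3), (4, 2). Count: 2.

2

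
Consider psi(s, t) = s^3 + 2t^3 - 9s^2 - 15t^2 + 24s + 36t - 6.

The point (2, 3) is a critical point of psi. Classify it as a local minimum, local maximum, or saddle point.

saddle point

The mixed partial ∂²psi/∂s∂t is 0, so the Hessian at any point is diag(psi_ss, psi_tt) = diag(6(s - 3), 6(2t - 5)).
At (2, 3): H = diag(-6, 6).
The eigenvalues have opposite signs, so H is indefinite: a saddle point.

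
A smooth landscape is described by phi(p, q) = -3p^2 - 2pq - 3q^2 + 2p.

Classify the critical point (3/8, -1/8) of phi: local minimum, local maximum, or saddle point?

local maximum

The Hessian of phi is constant: H = [[-6, -2], [-2, -6]].
det(H) = (-6)·(-6) − (-2)² = 32.
det(H) > 0 and tr(H) = -12 < 0, so H is negative definite and the point is a local maximum.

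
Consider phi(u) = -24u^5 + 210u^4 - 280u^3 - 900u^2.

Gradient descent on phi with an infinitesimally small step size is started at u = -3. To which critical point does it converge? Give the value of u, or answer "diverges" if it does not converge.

phi'(u) = -120u(u - 5)(u - 3)(u + 1), so phi'(-3) = -34560.
Gradient descent moves in the -phi' direction, i.e. u is increasing.
The nearest critical point in that direction is u = -1, where phi'' = 2880 > 0 (a local minimum). The iterate converges there.

-1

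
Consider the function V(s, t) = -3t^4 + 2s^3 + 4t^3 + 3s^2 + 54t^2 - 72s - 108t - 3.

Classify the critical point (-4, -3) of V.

local maximum

The mixed partial ∂²V/∂s∂t is 0, so the Hessian at any point is diag(V_ss, V_tt) = diag(6(2s + 1), 12(-3t^2 + 2t + 9)).
At (-4, -3): H = diag(-42, -288).
Both eigenvalues are negative, so H is negative definite: a local maximum.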